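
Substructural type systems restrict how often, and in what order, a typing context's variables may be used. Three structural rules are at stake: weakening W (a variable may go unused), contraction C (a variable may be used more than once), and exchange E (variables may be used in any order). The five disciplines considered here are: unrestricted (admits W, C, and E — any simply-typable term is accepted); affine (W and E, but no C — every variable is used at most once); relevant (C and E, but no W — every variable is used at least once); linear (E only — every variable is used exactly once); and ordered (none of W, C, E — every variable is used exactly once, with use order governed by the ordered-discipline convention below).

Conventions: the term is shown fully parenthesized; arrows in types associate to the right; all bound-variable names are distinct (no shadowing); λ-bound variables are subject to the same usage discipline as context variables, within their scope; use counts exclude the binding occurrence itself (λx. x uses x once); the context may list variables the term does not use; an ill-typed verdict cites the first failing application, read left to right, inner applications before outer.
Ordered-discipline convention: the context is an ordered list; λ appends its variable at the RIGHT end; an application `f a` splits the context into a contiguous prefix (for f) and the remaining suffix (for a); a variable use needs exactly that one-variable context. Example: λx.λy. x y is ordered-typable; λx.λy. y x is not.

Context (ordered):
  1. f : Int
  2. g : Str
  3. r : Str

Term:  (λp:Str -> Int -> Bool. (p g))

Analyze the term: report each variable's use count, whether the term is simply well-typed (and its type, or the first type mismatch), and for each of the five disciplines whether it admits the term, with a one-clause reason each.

use counts: f=0, g=1, r=0, p (λ-bound)=1
use order (left to right): p, g
typing: ✓ — (Str -> Int -> Bool) -> Int -> Bool
ordered ✗ (unused: f, r — weakening required)
linear ✗ (unused: f, r — weakening required)
affine ✓ (at most one use each (f, g, r, p))
relevant ✗ (unused: f, r — weakening required)
unrestricted ✓ (typability at (Str -> Int -> Bool) -> Int -> Bool is all that's needed)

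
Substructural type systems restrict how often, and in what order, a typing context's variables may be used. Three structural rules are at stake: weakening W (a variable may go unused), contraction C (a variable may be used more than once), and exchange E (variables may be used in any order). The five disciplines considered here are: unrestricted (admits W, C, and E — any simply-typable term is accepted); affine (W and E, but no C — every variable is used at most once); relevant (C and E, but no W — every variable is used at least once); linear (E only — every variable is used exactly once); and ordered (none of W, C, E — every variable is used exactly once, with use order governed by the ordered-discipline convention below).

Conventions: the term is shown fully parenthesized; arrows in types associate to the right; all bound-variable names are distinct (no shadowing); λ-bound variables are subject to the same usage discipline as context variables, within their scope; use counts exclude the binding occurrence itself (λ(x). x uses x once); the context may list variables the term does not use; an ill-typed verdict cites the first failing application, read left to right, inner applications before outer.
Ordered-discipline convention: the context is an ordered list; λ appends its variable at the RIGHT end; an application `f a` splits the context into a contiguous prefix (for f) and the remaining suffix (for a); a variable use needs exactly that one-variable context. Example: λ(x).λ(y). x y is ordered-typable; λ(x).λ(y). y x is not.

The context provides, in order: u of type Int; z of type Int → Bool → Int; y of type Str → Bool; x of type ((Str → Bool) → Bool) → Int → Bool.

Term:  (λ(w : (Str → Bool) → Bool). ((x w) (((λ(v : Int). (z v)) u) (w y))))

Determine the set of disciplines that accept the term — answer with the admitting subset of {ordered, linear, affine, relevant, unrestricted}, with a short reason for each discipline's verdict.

accepted by: relevant, unrestricted
usage: u: 1, z: 1, y: 1, x: 1, w (λ-bound): 2, v (λ-bound): 1
left-to-right use order: x, w, z, v, u, w, y
typing: the term checks, with type ((Str → Bool) → Bool) → Bool
ordered ✗ (w ×2 used more than once (contraction))
linear ✗ (w ×2 used more than once (contraction))
affine ✗ (w ×2 used more than once (contraction))
relevant ✓ (every one of u, z, y, x, w, v appears)
unrestricted ✓ (typability at ((Str → Bool) → Bool) → Bool is all that's needed)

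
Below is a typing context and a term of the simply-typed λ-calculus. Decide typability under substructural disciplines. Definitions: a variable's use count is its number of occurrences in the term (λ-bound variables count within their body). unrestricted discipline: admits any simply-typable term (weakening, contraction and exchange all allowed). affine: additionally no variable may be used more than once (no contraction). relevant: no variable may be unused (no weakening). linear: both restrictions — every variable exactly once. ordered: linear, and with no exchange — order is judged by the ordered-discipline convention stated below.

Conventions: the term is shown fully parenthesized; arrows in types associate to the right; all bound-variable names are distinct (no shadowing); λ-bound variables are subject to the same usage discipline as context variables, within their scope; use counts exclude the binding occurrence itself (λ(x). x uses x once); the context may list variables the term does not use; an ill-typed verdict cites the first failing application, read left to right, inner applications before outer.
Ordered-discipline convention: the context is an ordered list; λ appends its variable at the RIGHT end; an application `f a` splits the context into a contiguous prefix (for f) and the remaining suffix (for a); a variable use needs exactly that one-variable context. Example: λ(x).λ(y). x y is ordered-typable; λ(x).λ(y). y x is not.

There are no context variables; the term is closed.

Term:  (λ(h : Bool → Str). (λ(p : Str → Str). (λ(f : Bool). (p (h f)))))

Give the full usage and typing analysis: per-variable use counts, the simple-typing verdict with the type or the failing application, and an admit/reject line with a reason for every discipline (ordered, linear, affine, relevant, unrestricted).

variable uses: h [bound]=1; p [bound]=1; f [bound]=1
use order (left to right): p, h, f
typing: ✓ — (Bool → Str) → (Str → Str) → Bool → Str
ordered ✗ (no contiguous prefix/suffix split fits p, h, f)
linear ✓ (exactly-once usage across h, p, f)
affine ✓ (none of h, p, f used more than once)
relevant ✓ (at least one use each (h, p, f))
unrestricted ✓ (type-checks ((Bool → Str) → (Str → Str) → Bool → Str) and nothing is barred)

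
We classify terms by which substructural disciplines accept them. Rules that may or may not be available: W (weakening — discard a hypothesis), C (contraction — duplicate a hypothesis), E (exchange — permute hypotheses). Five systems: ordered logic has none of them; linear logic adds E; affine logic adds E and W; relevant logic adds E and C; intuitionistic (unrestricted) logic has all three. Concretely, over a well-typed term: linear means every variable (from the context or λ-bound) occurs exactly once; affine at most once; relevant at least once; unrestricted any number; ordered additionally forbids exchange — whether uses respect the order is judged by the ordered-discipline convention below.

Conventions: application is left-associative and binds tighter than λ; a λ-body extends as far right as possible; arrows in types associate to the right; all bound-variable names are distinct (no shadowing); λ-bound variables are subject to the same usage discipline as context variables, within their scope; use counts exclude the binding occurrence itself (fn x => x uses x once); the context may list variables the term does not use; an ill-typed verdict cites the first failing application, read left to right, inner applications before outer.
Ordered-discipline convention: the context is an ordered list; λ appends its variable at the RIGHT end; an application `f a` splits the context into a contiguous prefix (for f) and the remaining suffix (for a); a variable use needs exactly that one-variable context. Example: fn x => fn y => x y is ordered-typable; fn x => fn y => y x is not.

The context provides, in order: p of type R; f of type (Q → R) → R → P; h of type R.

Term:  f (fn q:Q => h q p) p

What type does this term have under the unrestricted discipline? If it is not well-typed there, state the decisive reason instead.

not well-typed under unrestricted — not simply typable
use counts: p: 2, f: 1, h: 1, q (bound): 1
use order (left to right): f, h, q, p, p
typing: ill-typed: can't apply a value of type R
per-discipline verdicts: ordered ✗; linear ✗; affine ✗; relevant ✗; unrestricted ✗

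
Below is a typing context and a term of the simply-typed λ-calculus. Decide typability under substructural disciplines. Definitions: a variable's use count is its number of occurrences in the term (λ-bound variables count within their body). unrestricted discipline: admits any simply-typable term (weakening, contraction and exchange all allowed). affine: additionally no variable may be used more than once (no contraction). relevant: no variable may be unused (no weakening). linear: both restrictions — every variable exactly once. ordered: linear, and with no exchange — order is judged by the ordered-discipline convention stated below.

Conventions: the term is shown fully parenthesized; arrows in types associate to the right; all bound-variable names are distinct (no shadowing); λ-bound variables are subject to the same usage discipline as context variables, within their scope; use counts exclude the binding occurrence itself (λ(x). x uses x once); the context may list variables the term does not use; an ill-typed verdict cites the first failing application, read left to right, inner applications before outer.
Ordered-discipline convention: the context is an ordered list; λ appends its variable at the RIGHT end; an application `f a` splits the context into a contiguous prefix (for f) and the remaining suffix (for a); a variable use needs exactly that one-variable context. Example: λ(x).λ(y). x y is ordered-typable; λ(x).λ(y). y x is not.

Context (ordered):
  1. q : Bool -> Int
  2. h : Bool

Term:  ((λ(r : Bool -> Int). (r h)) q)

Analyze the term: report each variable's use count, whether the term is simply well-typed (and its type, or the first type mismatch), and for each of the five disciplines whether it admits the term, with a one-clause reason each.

counts: q=1, h=1, r [bound]=1
order of uses: r, h, q
typing: well-typed at Int
ordered: ✗, no ordered split (uses run r, h, q)
linear: ✓, single use per variable (q, h, r)
affine: ✓, no duplicate uses among q, h, r
relevant: ✓, at least one use each (q, h, r)
unrestricted: ✓, simply typable at Int; W, C, E all held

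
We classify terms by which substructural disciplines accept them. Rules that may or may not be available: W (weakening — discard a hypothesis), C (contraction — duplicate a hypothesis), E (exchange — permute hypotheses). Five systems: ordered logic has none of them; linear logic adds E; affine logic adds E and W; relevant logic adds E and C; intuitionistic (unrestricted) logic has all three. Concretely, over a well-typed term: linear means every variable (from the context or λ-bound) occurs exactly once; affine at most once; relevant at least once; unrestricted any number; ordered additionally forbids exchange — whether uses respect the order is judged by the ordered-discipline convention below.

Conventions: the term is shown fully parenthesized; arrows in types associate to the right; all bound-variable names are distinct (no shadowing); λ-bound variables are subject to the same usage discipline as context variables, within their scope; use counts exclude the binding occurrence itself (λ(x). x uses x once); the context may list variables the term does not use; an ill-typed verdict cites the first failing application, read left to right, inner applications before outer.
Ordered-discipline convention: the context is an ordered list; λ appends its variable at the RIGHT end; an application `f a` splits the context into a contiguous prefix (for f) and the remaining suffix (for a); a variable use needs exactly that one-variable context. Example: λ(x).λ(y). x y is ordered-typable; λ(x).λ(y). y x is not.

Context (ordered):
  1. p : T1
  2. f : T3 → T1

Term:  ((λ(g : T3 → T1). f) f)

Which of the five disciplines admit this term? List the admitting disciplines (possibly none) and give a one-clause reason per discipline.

admitted by: unrestricted
counts: p=0, f=2, g (λ-bound)=0
use order (left to right): f, f
typing: well-typed at T3 → T1
ordered: ✗ — needs contraction — f ×2; p, g left unused
linear: ✗ — needs contraction — f ×2; p, g left unused
affine: ✗ — needs contraction — f ×2
relevant: ✗ — p, g left unused
unrestricted: ✓ — type-checks (T3 → T1) and nothing is barred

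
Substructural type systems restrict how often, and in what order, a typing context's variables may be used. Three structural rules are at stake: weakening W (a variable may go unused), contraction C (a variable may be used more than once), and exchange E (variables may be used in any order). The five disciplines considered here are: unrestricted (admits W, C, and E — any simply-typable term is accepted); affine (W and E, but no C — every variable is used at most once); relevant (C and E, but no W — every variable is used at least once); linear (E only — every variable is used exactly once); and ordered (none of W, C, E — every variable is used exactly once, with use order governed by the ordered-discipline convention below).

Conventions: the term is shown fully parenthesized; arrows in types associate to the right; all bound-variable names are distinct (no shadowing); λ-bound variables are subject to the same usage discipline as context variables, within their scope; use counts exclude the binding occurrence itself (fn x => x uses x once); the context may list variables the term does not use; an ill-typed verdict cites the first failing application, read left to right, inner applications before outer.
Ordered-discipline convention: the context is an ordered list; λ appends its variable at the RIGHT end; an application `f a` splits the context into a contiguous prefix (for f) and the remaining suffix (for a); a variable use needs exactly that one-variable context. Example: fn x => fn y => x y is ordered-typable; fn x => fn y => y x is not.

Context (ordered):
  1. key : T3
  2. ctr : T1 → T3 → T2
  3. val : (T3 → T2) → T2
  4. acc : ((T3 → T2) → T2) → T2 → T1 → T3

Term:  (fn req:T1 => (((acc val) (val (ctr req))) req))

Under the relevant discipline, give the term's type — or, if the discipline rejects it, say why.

not well-typed under relevant — key never used (weakening)
use counts: key ×0, ctr ×1, val ×2, acc ×1, req (λ-bound) ×2
use order (left to right): acc, val, val, ctr, req, req
typing: ✓ — T1 → T3
all disciplines: ordered ✗; linear ✗; affine ✗; relevant ✗; unrestricted ✓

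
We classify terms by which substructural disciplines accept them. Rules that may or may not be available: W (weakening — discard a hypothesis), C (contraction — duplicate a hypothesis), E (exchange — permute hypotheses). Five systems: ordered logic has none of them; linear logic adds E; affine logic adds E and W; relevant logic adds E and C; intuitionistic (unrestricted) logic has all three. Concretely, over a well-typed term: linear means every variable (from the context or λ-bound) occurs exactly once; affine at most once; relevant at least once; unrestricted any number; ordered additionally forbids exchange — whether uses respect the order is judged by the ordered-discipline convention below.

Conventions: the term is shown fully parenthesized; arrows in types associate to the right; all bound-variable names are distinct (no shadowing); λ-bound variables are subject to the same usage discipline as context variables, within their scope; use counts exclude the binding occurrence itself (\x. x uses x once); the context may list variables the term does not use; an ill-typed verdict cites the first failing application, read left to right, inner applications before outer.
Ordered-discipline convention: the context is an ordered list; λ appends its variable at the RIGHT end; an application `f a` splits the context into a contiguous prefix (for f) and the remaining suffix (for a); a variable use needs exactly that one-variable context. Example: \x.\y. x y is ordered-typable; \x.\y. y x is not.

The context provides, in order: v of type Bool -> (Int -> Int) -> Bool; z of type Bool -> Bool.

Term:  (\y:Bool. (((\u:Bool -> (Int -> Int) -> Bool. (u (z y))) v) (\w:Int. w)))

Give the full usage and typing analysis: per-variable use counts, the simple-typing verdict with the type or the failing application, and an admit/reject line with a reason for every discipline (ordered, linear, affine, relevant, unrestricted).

variable uses: v=1; z=1; y (λ-bound)=1; u (λ-bound)=1; w (λ-bound)=1
left-to-right use order: u, z, y, v, w
typing: well-typed — term : Bool -> Bool
ordered ✗ (needs exchange: uses follow u, z, y, v, w)
linear ✓ (each of v, z, y, u, w used exactly once)
affine ✓ (at most one use each (v, z, y, u, w))
relevant ✓ (every one of v, z, y, u, w appears)
unrestricted ✓ (simply typable at Bool -> Bool; W, C, E all held)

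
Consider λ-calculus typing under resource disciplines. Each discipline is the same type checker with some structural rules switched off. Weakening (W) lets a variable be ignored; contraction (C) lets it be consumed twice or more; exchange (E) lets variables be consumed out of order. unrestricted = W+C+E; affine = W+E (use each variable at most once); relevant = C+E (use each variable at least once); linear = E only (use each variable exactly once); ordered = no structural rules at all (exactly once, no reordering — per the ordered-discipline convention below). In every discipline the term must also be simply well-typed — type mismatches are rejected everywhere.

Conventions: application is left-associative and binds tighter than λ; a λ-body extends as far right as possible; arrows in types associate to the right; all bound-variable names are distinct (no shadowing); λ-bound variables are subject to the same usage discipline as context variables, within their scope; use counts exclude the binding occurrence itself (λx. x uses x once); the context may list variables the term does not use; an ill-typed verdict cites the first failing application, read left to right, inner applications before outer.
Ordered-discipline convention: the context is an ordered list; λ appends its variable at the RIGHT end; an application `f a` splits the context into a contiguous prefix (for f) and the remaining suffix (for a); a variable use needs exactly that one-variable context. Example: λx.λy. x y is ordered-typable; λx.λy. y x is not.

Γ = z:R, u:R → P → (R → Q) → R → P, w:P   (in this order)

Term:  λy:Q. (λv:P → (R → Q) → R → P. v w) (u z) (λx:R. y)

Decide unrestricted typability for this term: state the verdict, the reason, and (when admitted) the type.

yes — well-typed at Q → R → P; no restrictions here; term : Q → R → P
use counts: z: 1, u: 1, w: 1, y (bound): 1, v (bound): 1, x (bound): 0
uses in reading order: v, w, u, z, y
typing: the term checks, with type Q → R → P
all disciplines: ordered ✗; linear ✗; affine ✓; relevant ✗; unrestricted ✓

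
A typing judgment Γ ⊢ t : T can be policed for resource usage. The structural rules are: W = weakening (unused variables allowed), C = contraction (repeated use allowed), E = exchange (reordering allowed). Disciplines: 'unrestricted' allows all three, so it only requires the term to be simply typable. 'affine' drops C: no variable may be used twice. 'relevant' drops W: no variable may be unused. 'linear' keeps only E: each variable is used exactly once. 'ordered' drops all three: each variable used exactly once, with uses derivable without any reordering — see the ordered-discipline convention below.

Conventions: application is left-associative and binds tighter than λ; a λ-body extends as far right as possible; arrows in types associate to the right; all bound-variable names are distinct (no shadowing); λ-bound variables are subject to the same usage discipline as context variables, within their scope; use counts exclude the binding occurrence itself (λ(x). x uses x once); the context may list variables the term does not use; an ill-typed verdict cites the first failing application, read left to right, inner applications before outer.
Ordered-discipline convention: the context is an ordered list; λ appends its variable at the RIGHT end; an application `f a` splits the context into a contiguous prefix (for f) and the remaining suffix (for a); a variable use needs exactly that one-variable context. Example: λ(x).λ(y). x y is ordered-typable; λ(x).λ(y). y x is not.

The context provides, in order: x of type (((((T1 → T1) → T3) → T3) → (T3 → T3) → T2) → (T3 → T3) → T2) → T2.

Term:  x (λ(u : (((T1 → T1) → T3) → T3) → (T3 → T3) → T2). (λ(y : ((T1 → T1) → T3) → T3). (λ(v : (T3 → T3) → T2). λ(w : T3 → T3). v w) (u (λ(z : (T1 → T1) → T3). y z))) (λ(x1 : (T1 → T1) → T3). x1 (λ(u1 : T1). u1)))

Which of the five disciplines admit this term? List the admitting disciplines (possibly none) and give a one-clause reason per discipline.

admitted by: ordered, linear, affine, relevant, unrestricted
usage: x: 1×, u [bound]: 1×, y [bound]: 1×, v [bound]: 1×, w [bound]: 1×, z [bound]: 1×, x1 [bound]: 1×, u1 [bound]: 1×
uses in reading order: x, v, w, u, y, z, x1, u1
typing: ✓ — T2
ordered: ✓ — x, u, y, v, w, z, x1, u1: once each, no exchange needed
linear: ✓ — each of x, u, y, v, w, z, x1, u1 used exactly once
affine: ✓ — at most one use each (x, u, y, v, w, z, x1, u1)
relevant: ✓ — every one of x, u, y, v, w, z, x1, u1 appears
unrestricted: ✓ — typability at T2 is all that's needed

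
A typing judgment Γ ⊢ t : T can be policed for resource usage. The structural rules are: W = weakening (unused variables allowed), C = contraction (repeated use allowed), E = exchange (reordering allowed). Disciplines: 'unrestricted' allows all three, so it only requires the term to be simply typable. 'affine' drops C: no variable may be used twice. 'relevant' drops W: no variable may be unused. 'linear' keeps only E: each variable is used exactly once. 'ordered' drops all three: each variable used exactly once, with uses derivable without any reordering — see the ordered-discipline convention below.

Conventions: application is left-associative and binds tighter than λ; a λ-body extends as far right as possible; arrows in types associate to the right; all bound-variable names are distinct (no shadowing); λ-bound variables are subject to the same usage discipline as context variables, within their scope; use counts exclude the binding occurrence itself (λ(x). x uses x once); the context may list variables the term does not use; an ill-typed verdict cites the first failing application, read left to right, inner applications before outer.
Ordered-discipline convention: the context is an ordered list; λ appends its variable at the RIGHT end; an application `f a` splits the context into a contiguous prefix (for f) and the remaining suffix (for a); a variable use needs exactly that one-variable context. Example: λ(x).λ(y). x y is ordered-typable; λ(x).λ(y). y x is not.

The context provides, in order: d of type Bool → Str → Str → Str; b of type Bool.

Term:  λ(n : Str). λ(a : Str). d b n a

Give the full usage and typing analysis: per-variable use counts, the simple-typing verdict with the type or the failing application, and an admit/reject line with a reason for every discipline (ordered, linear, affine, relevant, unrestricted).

counts: d=1, b=1, n (λ-bound)=1, a (λ-bound)=1
uses in reading order: d, b, n, a
typing: well-typed — term : Str → Str → Str
ordered: ✓ — d, b, n, a: once each, no exchange needed
linear: ✓ — exactly-once usage across d, b, n, a
affine: ✓ — no duplicate uses among d, b, n, a
relevant: ✓ — none of d, b, n, a goes unused
unrestricted: ✓ — typability at Str → Str → Str is all that's needed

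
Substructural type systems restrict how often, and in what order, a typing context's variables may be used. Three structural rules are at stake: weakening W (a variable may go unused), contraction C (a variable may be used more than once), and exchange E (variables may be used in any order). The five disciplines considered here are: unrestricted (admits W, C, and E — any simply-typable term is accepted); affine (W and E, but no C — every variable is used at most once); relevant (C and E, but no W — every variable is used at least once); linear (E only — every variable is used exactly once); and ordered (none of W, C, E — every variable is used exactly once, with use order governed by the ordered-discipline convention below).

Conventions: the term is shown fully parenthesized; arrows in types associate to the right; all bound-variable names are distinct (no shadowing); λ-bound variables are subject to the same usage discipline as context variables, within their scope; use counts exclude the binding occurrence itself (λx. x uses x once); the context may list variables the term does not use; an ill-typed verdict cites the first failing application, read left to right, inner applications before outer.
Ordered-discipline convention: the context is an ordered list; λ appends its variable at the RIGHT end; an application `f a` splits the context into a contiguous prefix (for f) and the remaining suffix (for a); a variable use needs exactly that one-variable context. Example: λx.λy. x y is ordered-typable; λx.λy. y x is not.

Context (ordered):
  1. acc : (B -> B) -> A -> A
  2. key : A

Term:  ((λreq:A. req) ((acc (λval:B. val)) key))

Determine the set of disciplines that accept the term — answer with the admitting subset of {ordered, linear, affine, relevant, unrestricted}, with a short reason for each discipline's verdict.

admitted in: ordered, linear, affine, relevant, unrestricted
counts: acc: 1×; key: 1×; req (bound): 1×; val (bound): 1×
uses in reading order: req, acc, val, key
typing: the term checks, with type A
ordered: ✓ — one use each (acc, key, req, val); ordered split holds
linear: ✓ — single use per variable (acc, key, req, val)
affine: ✓ — at most one use each (acc, key, req, val)
relevant: ✓ — every one of acc, key, req, val appears
unrestricted: ✓ — type-checks (A) and nothing is barred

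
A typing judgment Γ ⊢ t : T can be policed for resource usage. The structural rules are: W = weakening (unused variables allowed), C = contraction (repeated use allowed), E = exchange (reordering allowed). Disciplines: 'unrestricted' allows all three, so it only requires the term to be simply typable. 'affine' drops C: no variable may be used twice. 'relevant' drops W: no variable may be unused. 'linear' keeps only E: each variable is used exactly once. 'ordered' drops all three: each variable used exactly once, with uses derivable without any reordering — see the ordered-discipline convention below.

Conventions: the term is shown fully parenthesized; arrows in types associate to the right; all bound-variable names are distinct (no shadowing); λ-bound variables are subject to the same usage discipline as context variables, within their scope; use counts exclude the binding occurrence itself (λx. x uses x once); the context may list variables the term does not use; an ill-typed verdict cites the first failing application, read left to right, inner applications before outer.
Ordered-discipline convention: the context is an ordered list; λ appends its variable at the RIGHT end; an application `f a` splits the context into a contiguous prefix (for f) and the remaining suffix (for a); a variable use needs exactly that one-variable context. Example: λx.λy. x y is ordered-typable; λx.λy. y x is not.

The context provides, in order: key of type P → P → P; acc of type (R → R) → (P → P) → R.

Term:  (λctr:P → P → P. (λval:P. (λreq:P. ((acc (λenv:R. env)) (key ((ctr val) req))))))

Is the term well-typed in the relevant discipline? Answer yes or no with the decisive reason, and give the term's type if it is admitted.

yes — every one of key, acc, ctr, val, req, env appears; term : (P → P → P) → P → P → R
use counts: key=1; acc=1; ctr (λ-bound)=1; val (λ-bound)=1; req (λ-bound)=1; env (λ-bound)=1
uses in reading order: acc, env, key, ctr, val, req
typing: well-typed at (P → P → P) → P → P → R
summary: ordered ✗ | linear ✓ | affine ✓ | relevant ✓ | unrestricted ✓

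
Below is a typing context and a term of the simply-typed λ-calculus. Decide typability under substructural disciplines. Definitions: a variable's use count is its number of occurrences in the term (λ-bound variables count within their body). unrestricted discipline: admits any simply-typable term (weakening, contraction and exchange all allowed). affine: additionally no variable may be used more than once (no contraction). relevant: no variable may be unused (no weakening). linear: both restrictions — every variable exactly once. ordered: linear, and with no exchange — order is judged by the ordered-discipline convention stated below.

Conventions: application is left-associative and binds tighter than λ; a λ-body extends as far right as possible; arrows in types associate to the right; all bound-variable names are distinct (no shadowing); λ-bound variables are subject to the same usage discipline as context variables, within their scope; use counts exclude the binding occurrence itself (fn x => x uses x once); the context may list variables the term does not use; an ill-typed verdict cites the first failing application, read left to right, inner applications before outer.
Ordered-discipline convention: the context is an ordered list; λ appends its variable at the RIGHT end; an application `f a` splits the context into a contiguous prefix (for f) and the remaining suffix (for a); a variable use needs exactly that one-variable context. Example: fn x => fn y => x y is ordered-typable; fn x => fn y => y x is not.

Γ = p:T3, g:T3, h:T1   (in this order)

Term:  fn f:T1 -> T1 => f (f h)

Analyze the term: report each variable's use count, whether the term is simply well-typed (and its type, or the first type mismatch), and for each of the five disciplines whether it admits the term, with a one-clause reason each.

usage: p: 0×; g: 0×; h: 1×; f [bound]: 2×
order of uses: f, f, h
typing: well-typed at (T1 -> T1) -> T1
ordered: ✗, repeated use of f ×2; p, g left unused
linear: ✗, repeated use of f ×2; p, g left unused
affine: ✗, repeated use of f ×2
relevant: ✗, p, g left unused
unrestricted: ✓, type-checks ((T1 -> T1) -> T1) and nothing is barred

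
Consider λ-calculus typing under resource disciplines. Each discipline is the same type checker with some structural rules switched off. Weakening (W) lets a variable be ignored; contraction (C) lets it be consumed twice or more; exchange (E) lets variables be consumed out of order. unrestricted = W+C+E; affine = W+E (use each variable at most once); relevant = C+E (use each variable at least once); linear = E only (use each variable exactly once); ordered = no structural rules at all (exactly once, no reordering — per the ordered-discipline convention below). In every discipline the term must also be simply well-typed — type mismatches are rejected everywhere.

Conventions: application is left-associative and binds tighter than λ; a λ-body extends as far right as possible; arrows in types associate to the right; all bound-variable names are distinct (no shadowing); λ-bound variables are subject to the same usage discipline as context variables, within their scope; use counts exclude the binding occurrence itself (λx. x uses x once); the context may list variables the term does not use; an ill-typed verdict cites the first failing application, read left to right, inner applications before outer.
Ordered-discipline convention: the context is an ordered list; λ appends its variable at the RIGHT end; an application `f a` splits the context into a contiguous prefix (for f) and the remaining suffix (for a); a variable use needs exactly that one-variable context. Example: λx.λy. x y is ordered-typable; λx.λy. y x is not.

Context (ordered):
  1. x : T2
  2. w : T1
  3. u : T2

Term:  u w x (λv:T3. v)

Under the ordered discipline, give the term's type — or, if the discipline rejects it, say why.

not well-typed under ordered — a type mismatch blocks all five
usage: x=1, w=1, u=1, v (bound)=1
uses in reading order: u, w, x, v
typing: ill-typed: non-function type T2 applied to an argument
all disciplines: ordered ✗, linear ✗, affine ✗, relevant ✗, unrestricted ✗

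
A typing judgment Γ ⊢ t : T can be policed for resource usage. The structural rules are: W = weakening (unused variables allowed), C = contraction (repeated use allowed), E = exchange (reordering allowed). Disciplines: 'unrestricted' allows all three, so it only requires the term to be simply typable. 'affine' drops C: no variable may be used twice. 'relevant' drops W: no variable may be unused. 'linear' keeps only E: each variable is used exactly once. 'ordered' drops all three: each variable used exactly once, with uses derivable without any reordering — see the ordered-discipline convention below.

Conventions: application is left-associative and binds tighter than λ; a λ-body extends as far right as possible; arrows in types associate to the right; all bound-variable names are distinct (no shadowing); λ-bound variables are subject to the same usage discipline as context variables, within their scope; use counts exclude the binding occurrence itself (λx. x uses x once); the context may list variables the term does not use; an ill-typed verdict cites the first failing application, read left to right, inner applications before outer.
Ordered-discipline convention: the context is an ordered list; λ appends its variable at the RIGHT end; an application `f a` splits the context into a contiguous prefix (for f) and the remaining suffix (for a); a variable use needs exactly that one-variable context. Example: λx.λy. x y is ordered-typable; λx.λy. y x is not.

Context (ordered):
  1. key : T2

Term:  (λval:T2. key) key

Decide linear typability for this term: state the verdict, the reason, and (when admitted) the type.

no — key ×2 used more than once (contraction); unused: val — weakening required
variable uses: key: 2; val (bound): 0
left-to-right use order: key, key
typing: well-typed at T2
across the five disciplines: ordered ✗ | linear ✗ | affine ✗ | relevant ✗ | unrestricted ✓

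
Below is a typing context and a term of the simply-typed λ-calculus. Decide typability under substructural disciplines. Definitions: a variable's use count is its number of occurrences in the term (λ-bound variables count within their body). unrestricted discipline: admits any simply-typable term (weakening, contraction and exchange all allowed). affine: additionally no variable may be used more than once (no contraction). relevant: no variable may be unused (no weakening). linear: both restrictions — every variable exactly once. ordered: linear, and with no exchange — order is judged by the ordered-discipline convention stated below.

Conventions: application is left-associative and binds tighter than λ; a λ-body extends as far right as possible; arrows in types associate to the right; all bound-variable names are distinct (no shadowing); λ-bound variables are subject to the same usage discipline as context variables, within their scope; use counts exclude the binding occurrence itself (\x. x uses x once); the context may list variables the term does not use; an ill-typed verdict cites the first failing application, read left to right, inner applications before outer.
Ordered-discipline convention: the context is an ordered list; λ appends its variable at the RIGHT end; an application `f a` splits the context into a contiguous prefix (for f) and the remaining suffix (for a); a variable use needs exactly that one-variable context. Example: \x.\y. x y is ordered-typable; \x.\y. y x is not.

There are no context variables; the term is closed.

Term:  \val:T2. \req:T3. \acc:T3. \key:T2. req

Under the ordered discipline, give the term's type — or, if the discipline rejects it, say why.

not well-typed under ordered — val, acc, key never used (weakening)
usage: val [bound]=0; req [bound]=1; acc [bound]=0; key [bound]=0
order of uses: req
typing: the term checks, with type T2 → T3 → T3 → T2 → T3
summary: ordered ✗, linear ✗, affine ✓, relevant ✗, unrestricted ✓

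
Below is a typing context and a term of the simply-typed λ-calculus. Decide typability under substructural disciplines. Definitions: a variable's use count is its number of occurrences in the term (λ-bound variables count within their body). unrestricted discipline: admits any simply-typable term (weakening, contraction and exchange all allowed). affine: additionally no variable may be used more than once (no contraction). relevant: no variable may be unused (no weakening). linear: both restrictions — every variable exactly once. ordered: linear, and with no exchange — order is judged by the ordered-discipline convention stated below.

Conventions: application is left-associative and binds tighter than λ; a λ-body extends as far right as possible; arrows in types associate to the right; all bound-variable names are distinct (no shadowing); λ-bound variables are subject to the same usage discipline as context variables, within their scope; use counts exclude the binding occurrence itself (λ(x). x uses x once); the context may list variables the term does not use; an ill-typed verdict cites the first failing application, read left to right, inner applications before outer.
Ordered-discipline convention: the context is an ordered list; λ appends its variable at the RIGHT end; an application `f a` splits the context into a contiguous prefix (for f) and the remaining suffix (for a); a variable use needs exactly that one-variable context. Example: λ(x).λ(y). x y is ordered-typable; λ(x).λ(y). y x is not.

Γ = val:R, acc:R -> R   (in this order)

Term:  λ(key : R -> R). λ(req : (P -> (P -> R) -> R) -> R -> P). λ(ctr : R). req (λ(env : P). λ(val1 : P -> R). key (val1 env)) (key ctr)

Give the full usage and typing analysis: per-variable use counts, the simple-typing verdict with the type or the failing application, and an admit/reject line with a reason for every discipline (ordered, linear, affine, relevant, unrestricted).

usage: val ×0; acc ×0; key (bound) ×2; req (bound) ×1; ctr (bound) ×1; env (bound) ×1; val1 (bound) ×1
order of uses: req, key, val1, env, key, ctr
typing: ✓ — (R -> R) -> ((P -> (P -> R) -> R) -> R -> P) -> R -> P
ordered ✗ (key ×2 used more than once (contraction); needs weakening: val, acc unused)
linear ✗ (key ×2 used more than once (contraction); needs weakening: val, acc unused)
affine ✗ (key ×2 used more than once (contraction))
relevant ✗ (needs weakening: val, acc unused)
unrestricted ✓ (well-typed at (R -> R) -> ((P -> (P -> R) -> R) -> R -> P) -> R -> P; no restrictions here)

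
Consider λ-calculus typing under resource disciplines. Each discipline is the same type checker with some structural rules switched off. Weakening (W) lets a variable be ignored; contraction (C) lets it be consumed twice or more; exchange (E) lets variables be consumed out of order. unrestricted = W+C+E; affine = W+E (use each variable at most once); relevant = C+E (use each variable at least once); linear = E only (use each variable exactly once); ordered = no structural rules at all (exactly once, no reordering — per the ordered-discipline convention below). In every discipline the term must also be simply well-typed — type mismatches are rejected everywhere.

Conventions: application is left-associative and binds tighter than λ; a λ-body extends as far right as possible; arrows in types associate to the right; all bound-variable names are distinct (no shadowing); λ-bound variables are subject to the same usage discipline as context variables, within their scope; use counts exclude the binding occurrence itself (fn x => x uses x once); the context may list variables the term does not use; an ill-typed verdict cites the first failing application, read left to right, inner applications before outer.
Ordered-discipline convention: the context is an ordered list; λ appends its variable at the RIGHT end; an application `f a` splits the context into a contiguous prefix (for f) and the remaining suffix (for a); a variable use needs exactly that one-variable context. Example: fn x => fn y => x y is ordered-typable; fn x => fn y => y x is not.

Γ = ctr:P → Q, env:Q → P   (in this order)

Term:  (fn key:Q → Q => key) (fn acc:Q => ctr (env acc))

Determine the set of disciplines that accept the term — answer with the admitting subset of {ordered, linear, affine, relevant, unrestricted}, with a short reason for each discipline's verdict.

admitting disciplines: ordered, linear, affine, relevant, unrestricted
counts: ctr ×1; env ×1; key (λ-bound) ×1; acc (λ-bound) ×1
use order (left to right): key, ctr, env, acc
typing: well-typed — term : Q → Q
ordered: ✓, ctr, env, key, acc: once each, no exchange needed
linear: ✓, exactly-once usage across ctr, env, key, acc
affine: ✓, at most one use each (ctr, env, key, acc)
relevant: ✓, none of ctr, env, key, acc goes unused
unrestricted: ✓, type-checks (Q → Q) and nothing is barred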